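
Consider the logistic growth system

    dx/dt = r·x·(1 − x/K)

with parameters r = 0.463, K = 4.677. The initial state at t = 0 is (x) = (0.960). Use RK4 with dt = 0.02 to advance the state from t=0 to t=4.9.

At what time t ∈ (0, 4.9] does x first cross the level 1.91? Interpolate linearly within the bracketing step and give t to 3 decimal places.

t = 2.123

t=0.000: state=(0.960)
step 1 (dt=0.02): k1=(0.353), k2=(0.354), k3=(0.354), k4=(0.355); state += dt/6·(k1+2k2+2k3+k4)
t=0.020: state=(0.967)
t=0.040: state=(0.974)
t=0.060: state=(0.981)
continuing one RK4 step at a time; state shown every 10 steps (Δt=0.2):
t=0.200: state=(1.033)
t=0.400: state=(1.109)
t=0.600: state=(1.189)
t=0.800: state=(1.273)
t=1.000: state=(1.361)
t=1.200: state=(1.452)
t=1.400: state=(1.546)
t=1.600: state=(1.643)
t=1.800: state=(1.743)
t=2.000: state=(1.846)
t=2.120: state=(1.908)
next step: t=2.140: state=(1.919) — x has crossed 1.91
linear interpolation between t=2.120 (1.90828) and t=2.140 (1.91875) → t≈2.123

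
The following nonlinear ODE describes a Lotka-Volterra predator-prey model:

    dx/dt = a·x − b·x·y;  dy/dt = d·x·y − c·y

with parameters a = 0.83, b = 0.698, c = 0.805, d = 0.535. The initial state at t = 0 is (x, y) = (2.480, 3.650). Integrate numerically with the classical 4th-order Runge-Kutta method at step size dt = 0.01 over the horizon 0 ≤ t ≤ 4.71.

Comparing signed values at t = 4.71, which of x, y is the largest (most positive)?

t=0.000: state=(2.480, 3.650)
step 1 (dt=0.01): k1=(-4.260, 1.905), k2=(-4.240, 1.868), k3=(-4.240, 1.868), k4=(-4.219, 1.831); state += dt/6·(k1+2k2+2k3+k4)
t=0.010: state=(2.438, 3.669)
t=0.020: state=(2.396, 3.687)
t=0.030: state=(2.354, 3.704)
continuing one RK4 step at a time; state shown every 20 steps (Δt=0.2):
t=0.200: state=(1.725, 3.884)
t=0.400: state=(1.183, 3.856)
t=0.600: state=(0.826, 3.650)
t=0.800: state=(0.598, 3.350)
t=1.000: state=(0.453, 3.015)
t=1.200: state=(0.359, 2.679)
t=1.400: state=(0.298, 2.362)
t=1.600: state=(0.258, 2.071)
t=1.800: state=(0.233, 1.810)
t=2.000: state=(0.217, 1.578)
t=2.200: state=(0.209, 1.374)
t=2.400: state=(0.206, 1.196)
t=2.600: state=(0.208, 1.041)
t=2.800: state=(0.214, 0.906)
t=3.000: state=(0.225, 0.790)
t=3.200: state=(0.239, 0.689)
t=3.400: state=(0.258, 0.603)
t=3.600: state=(0.282, 0.528)
t=3.800: state=(0.311, 0.464)
t=4.000: state=(0.345, 0.409)
t=4.200: state=(0.386, 0.362)
t=4.400: state=(0.434, 0.322)
t=4.600: state=(0.492, 0.288)
t=4.710: state=(0.527, 0.272)
compare at T: x=0.527, y=0.272

largest component: x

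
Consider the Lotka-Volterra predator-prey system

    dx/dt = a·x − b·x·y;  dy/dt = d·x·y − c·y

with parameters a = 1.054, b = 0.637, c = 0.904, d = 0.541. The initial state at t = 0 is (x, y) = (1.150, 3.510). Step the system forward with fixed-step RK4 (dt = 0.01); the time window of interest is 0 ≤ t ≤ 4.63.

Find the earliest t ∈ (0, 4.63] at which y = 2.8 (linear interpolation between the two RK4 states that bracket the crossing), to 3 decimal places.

t = 0.529

t=0.000: state=(1.150, 3.510)
step 1 (dt=0.01): k1=(-1.359, -0.989), k2=(-1.348, -1.001), k3=(-1.348, -1.001), k4=(-1.336, -1.012); state += dt/6·(k1+2k2+2k3+k4)
t=0.010: state=(1.137, 3.500)
t=0.020: state=(1.123, 3.490)
t=0.030: state=(1.110, 3.479)
continuing one RK4 step at a time; state shown every 20 steps (Δt=0.2):
t=0.200: state=(0.921, 3.274)
t=0.400: state=(0.763, 2.992)
t=0.520: state=(0.693, 2.814)
next step: t=0.530: state=(0.688, 2.799) — y has crossed 2.8
linear interpolation between t=0.520 (2.81384) and t=0.530 (2.79895) → t≈0.529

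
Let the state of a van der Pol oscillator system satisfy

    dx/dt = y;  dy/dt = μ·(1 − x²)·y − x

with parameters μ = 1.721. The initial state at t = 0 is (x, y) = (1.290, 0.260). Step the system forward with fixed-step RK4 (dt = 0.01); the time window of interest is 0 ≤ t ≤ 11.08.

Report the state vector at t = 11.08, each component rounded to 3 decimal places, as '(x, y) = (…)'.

t=0.000: state=(1.290, 0.260)
step 1 (dt=0.01): k1=(0.260, -1.587), k2=(0.252, -1.581), k3=(0.252, -1.581), k4=(0.244, -1.574); state += dt/6·(k1+2k2+2k3+k4)
t=0.010: state=(1.293, 0.244)
t=0.020: state=(1.295, 0.229)
t=0.030: state=(1.297, 0.213)
continuing one RK4 step at a time; state shown every 50 steps (Δt=0.5):
t=0.500: state=(1.253, -0.349)
t=1.000: state=(0.969, -0.796)
t=1.500: state=(0.391, -1.660)
t=2.000: state=(-0.884, -3.340)
t=2.500: state=(-1.952, -0.534)
t=3.000: state=(-1.924, 0.323)
t=3.500: state=(-1.728, 0.447)
t=4.000: state=(-1.476, 0.570)
t=4.500: state=(-1.139, 0.811)
t=5.000: state=(-0.600, 1.463)
t=5.500: state=(0.536, 3.261)
t=6.000: state=(1.900, 1.101)
t=6.500: state=(1.979, -0.272)
t=7.000: state=(1.799, -0.420)
t=7.500: state=(1.564, -0.524)
t=8.000: state=(1.261, -0.711)
t=8.500: state=(0.811, -1.168)
t=9.000: state=(-0.063, -2.582)
t=9.500: state=(-1.622, -2.397)
t=10.000: state=(-2.013, 0.122)
t=10.500: state=(-1.864, 0.389)
t=11.000: state=(-1.646, 0.486)
t=11.080: state=(-1.606, 0.504)

(x, y) = (-1.606, 0.504)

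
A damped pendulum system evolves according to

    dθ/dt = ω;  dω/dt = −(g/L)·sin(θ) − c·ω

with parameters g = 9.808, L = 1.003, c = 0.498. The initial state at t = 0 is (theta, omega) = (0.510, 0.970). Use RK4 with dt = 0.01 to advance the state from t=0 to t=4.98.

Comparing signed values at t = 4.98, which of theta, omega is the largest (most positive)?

largest component: theta

t=0.000: state=(0.510, 0.970)
step 1 (dt=0.01): k1=(0.970, -5.257), k2=(0.944, -5.285), k3=(0.944, -5.284), k4=(0.917, -5.311); state += dt/6·(k1+2k2+2k3+k4)
t=0.010: state=(0.519, 0.917)
t=0.020: state=(0.528, 0.864)
t=0.030: state=(0.537, 0.810)
continuing one RK4 step at a time; state shown every 20 steps (Δt=0.2):
t=0.200: state=(0.595, -0.128)
t=0.400: state=(0.468, -1.083)
t=0.600: state=(0.191, -1.592)
t=0.800: state=(-0.127, -1.493)
t=1.000: state=(-0.370, -0.871)
t=1.200: state=(-0.460, -0.013)
t=1.400: state=(-0.381, 0.769)
t=1.600: state=(-0.175, 1.216)
t=1.800: state=(0.074, 1.190)
t=2.000: state=(0.272, 0.740)
t=2.200: state=(0.355, 0.074)
t=2.400: state=(0.305, -0.554)
t=2.600: state=(0.151, -0.930)
t=2.800: state=(-0.043, -0.940)
t=3.000: state=(-0.202, -0.611)
t=3.200: state=(-0.275, -0.097)
t=3.400: state=(-0.242, 0.402)
t=3.600: state=(-0.126, 0.713)
t=3.800: state=(0.024, 0.739)
t=4.000: state=(0.151, 0.497)
t=4.200: state=(0.212, 0.101)
t=4.400: state=(0.192, -0.294)
t=4.600: state=(0.104, -0.547)
t=4.800: state=(-0.012, -0.580)
t=4.980: state=(-0.105, -0.426)
compare at T: theta=-0.105, omega=-0.426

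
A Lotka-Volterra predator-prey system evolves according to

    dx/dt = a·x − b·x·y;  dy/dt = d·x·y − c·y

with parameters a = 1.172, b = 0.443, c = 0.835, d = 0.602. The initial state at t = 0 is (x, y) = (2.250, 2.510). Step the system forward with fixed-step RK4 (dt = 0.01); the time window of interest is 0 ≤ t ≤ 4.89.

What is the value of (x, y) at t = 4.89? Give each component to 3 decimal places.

(x, y) = (1.319, 1.636)

t=0.000: state=(2.250, 2.510)
step 1 (dt=0.01): k1=(0.135, 1.304), k2=(0.129, 1.308), k3=(0.129, 1.308), k4=(0.122, 1.313); state += dt/6·(k1+2k2+2k3+k4)
t=0.010: state=(2.251, 2.523)
t=0.020: state=(2.252, 2.536)
t=0.030: state=(2.253, 2.550)
continuing one RK4 step at a time; state shown every 20 steps (Δt=0.2):
t=0.200: state=(2.250, 2.786)
t=0.400: state=(2.193, 3.083)
t=0.600: state=(2.082, 3.376)
t=0.800: state=(1.929, 3.638)
t=1.000: state=(1.750, 3.842)
t=1.200: state=(1.564, 3.969)
t=1.400: state=(1.387, 4.011)
t=1.600: state=(1.231, 3.973)
t=1.800: state=(1.099, 3.867)
t=2.000: state=(0.993, 3.710)
t=2.200: state=(0.911, 3.520)
t=2.400: state=(0.851, 3.311)
t=2.600: state=(0.810, 3.096)
t=2.800: state=(0.785, 2.883)
t=3.000: state=(0.776, 2.680)
t=3.200: state=(0.780, 2.490)
t=3.400: state=(0.797, 2.317)
t=3.600: state=(0.827, 2.162)
t=3.800: state=(0.868, 2.025)
t=4.000: state=(0.922, 1.909)
t=4.200: state=(0.989, 1.812)
t=4.400: state=(1.068, 1.735)
t=4.600: state=(1.161, 1.679)
t=4.800: state=(1.267, 1.644)
t=4.890: state=(1.319, 1.636)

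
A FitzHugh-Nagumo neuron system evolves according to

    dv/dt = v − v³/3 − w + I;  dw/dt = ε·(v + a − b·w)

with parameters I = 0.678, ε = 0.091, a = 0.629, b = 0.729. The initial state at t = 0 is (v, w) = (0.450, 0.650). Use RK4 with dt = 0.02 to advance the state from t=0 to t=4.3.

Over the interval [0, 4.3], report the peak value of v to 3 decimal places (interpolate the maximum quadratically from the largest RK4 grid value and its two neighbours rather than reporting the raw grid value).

t=0.000: state=(0.450, 0.650)
step 1 (dt=0.02): k1=(0.448, 0.055), k2=(0.451, 0.055), k3=(0.451, 0.055), k4=(0.454, 0.056); state += dt/6·(k1+2k2+2k3+k4)
t=0.020: state=(0.459, 0.651)
t=0.040: state=(0.468, 0.652)
t=0.060: state=(0.477, 0.653)
continuing one RK4 step at a time; state shown every 10 steps (Δt=0.2):
t=0.200: state=(0.546, 0.662)
t=0.400: state=(0.653, 0.675)
t=0.600: state=(0.770, 0.691)
t=0.800: state=(0.893, 0.708)
t=1.000: state=(1.018, 0.727)
t=1.200: state=(1.138, 0.749)
t=1.400: state=(1.247, 0.772)
t=1.600: state=(1.340, 0.796)
t=1.800: state=(1.414, 0.822)
t=2.000: state=(1.471, 0.849)
t=2.200: state=(1.511, 0.876)
t=2.400: state=(1.537, 0.903)
t=2.600: state=(1.552, 0.931)
t=2.800: state=(1.559, 0.958)
t=3.000: state=(1.559, 0.985)
t=3.200: state=(1.555, 1.011)
t=3.400: state=(1.547, 1.037)
t=3.600: state=(1.537, 1.063)
t=3.800: state=(1.524, 1.088)
t=4.000: state=(1.510, 1.113)
t=4.200: state=(1.495, 1.136)
t=4.300: state=(1.487, 1.148)
largest grid value and its neighbours: v(2.880)=1.55985, v(2.900)=1.55991, v(2.920)=1.55990
parabola through these three points peaks at t≈2.909 with v≈1.55991

max v = 1.560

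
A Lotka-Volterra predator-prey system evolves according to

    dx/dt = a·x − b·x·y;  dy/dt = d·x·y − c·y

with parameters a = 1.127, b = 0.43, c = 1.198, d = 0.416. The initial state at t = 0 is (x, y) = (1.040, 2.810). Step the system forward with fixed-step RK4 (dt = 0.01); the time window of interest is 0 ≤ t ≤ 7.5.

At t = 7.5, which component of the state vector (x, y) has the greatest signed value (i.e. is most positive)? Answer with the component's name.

largest component: x

t=0.000: state=(1.040, 2.810)
step 1 (dt=0.01): k1=(-0.085, -2.151), k2=(-0.080, -2.143), k3=(-0.080, -2.143), k4=(-0.075, -2.135); state += dt/6·(k1+2k2+2k3+k4)
t=0.010: state=(1.039, 2.789)
t=0.020: state=(1.039, 2.767)
t=0.030: state=(1.038, 2.746)
continuing one RK4 step at a time; state shown every 25 steps (Δt=0.25):
t=0.250: state=(1.047, 2.320)
t=0.500: state=(1.106, 1.923)
t=0.750: state=(1.213, 1.607)
t=1.000: state=(1.372, 1.362)
t=1.250: state=(1.587, 1.177)
t=1.500: state=(1.868, 1.043)
t=1.750: state=(2.224, 0.956)
t=2.000: state=(2.667, 0.913)
t=2.250: state=(3.206, 0.917)
t=2.500: state=(3.839, 0.980)
t=2.750: state=(4.549, 1.123)
t=3.000: state=(5.275, 1.388)
t=3.250: state=(5.890, 1.841)
t=3.500: state=(6.177, 2.566)
t=3.750: state=(5.896, 3.584)
t=4.000: state=(5.002, 4.702)
t=4.250: state=(3.811, 5.514)
t=4.500: state=(2.744, 5.734)
t=4.750: state=(1.990, 5.421)
t=5.000: state=(1.519, 4.812)
t=5.250: state=(1.246, 4.112)
t=5.500: state=(1.101, 3.441)
t=5.750: state=(1.042, 2.849)
t=6.000: state=(1.045, 2.353)
t=6.250: state=(1.100, 1.949)
t=6.500: state=(1.204, 1.627)
t=6.750: state=(1.358, 1.377)
t=7.000: state=(1.569, 1.188)
t=7.250: state=(1.845, 1.051)
t=7.500: state=(2.196, 0.961)
compare at T: x=2.196, y=0.961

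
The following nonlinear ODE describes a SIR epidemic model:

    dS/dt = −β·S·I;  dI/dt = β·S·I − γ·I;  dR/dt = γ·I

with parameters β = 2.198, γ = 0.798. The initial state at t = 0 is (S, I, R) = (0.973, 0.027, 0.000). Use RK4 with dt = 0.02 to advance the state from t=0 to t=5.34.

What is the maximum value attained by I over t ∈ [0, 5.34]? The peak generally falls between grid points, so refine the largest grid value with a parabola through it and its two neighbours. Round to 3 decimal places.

max I = 0.279

t=0.000: state=(0.973, 0.027, 0.000)
step 1 (dt=0.02): k1=(-0.058, 0.036, 0.022), k2=(-0.058, 0.037, 0.022), k3=(-0.058, 0.037, 0.022), k4=(-0.059, 0.037, 0.022); state += dt/6·(k1+2k2+2k3+k4)
t=0.020: state=(0.972, 0.028, 0.000)
t=0.040: state=(0.971, 0.028, 0.001)
t=0.060: state=(0.969, 0.029, 0.001)
continuing one RK4 step at a time; state shown every 10 steps (Δt=0.2):
t=0.200: state=(0.960, 0.035, 0.005)
t=0.400: state=(0.943, 0.046, 0.011)
t=0.600: state=(0.922, 0.059, 0.020)
t=0.800: state=(0.895, 0.074, 0.030)
t=1.000: state=(0.863, 0.093, 0.044)
t=1.200: state=(0.824, 0.115, 0.060)
t=1.400: state=(0.779, 0.140, 0.081)
t=1.600: state=(0.729, 0.166, 0.105)
t=1.800: state=(0.673, 0.193, 0.134)
t=2.000: state=(0.615, 0.218, 0.167)
t=2.200: state=(0.556, 0.241, 0.203)
t=2.400: state=(0.498, 0.259, 0.243)
t=2.600: state=(0.443, 0.271, 0.286)
t=2.800: state=(0.393, 0.278, 0.330)
t=3.000: state=(0.347, 0.279, 0.374)
t=3.200: state=(0.308, 0.274, 0.418)
t=3.400: state=(0.273, 0.266, 0.461)
t=3.600: state=(0.244, 0.254, 0.503)
t=3.800: state=(0.219, 0.239, 0.542)
t=4.000: state=(0.197, 0.223, 0.579)
t=4.200: state=(0.180, 0.207, 0.613)
t=4.400: state=(0.165, 0.190, 0.645)
t=4.600: state=(0.152, 0.174, 0.674)
t=4.800: state=(0.141, 0.158, 0.701)
t=5.000: state=(0.132, 0.143, 0.725)
t=5.200: state=(0.125, 0.129, 0.746)
t=5.340: state=(0.120, 0.120, 0.760)
largest grid value and its neighbours: I(2.900)=0.27898, I(2.920)=0.27903, I(2.940)=0.27902
parabola through these three points peaks at t≈2.928 with I≈0.27903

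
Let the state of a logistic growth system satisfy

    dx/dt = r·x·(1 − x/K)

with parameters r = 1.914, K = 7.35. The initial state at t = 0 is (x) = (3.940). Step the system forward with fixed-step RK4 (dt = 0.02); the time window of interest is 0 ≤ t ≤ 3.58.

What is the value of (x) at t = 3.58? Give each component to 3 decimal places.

(x) = (7.343)

t=0.000: state=(3.940)
step 1 (dt=0.02): k1=(3.499), k2=(3.494), k3=(3.494), k4=(3.488); state += dt/6·(k1+2k2+2k3+k4)
t=0.020: state=(4.010)
t=0.040: state=(4.079)
t=0.060: state=(4.149)
continuing one RK4 step at a time; state shown every 10 steps (Δt=0.2):
t=0.200: state=(4.622)
t=0.400: state=(5.241)
t=0.600: state=(5.767)
t=0.800: state=(6.191)
t=1.000: state=(6.518)
t=1.200: state=(6.761)
t=1.400: state=(6.938)
t=1.600: state=(7.064)
t=1.800: state=(7.153)
t=2.000: state=(7.214)
t=2.200: state=(7.257)
t=2.400: state=(7.286)
t=2.600: state=(7.306)
t=2.800: state=(7.320)
t=3.000: state=(7.330)
t=3.200: state=(7.336)
t=3.400: state=(7.341)
t=3.580: state=(7.343)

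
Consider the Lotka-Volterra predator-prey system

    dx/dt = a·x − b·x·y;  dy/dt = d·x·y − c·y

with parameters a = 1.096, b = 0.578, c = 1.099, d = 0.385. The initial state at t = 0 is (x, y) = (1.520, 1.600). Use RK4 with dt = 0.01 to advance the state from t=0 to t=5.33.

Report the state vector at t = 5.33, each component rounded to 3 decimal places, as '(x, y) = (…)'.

t=0.000: state=(1.520, 1.600)
step 1 (dt=0.01): k1=(0.260, -0.822), k2=(0.264, -0.819), k3=(0.264, -0.819), k4=(0.268, -0.816); state += dt/6·(k1+2k2+2k3+k4)
t=0.010: state=(1.523, 1.592)
t=0.020: state=(1.525, 1.584)
t=0.030: state=(1.528, 1.576)
continuing one RK4 step at a time; state shown every 20 steps (Δt=0.2):
t=0.200: state=(1.587, 1.447)
t=0.400: state=(1.685, 1.317)
t=0.600: state=(1.813, 1.210)
t=0.800: state=(1.973, 1.123)
t=1.000: state=(2.166, 1.057)
t=1.200: state=(2.394, 1.011)
t=1.400: state=(2.656, 0.985)
t=1.600: state=(2.952, 0.981)
t=1.800: state=(3.279, 1.001)
t=2.000: state=(3.627, 1.048)
t=2.200: state=(3.984, 1.128)
t=2.400: state=(4.326, 1.247)
t=2.600: state=(4.621, 1.413)
t=2.800: state=(4.827, 1.633)
t=3.000: state=(4.900, 1.908)
t=3.200: state=(4.806, 2.228)
t=3.400: state=(4.535, 2.565)
t=3.600: state=(4.121, 2.875)
t=3.800: state=(3.627, 3.111)
t=4.000: state=(3.125, 3.238)
t=4.200: state=(2.672, 3.248)
t=4.400: state=(2.296, 3.155)
t=4.600: state=(2.003, 2.986)
t=4.800: state=(1.787, 2.772)
t=5.000: state=(1.637, 2.538)
t=5.200: state=(1.541, 2.302)
t=5.330: state=(1.503, 2.153)

(x, y) = (1.503, 2.153)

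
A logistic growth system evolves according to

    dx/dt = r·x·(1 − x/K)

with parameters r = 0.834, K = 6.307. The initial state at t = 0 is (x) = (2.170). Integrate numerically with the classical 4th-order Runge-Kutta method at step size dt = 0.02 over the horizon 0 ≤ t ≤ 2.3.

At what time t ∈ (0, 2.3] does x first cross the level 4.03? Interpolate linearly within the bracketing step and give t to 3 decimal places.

t=0.000: state=(2.170)
step 1 (dt=0.02): k1=(1.187), k2=(1.190), k3=(1.190), k4=(1.193); state += dt/6·(k1+2k2+2k3+k4)
t=0.020: state=(2.194)
t=0.040: state=(2.218)
t=0.060: state=(2.242)
continuing one RK4 step at a time; state shown every 5 steps (Δt=0.1):
t=0.100: state=(2.290)
t=0.200: state=(2.413)
t=0.300: state=(2.539)
t=0.400: state=(2.666)
t=0.500: state=(2.795)
t=0.600: state=(2.926)
t=0.700: state=(3.057)
t=0.800: state=(3.188)
t=0.900: state=(3.319)
t=1.000: state=(3.450)
t=1.100: state=(3.580)
t=1.200: state=(3.708)
t=1.300: state=(3.835)
t=1.400: state=(3.959)
t=1.440: state=(4.008)
next step: t=1.460: state=(4.032) — x has crossed 4.03
linear interpolation between t=1.440 (4.00785) and t=1.460 (4.03217) → t≈1.458

t = 1.458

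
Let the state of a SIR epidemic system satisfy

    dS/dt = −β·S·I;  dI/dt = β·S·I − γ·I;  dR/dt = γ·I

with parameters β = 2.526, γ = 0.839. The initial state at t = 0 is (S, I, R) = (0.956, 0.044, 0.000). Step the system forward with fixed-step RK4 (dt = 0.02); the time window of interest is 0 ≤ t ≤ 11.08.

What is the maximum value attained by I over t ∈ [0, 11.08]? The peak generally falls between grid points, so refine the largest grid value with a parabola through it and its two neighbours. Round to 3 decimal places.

t=0.000: state=(0.956, 0.044, 0.000)
step 1 (dt=0.02): k1=(-0.106, 0.069, 0.037), k2=(-0.108, 0.070, 0.037), k3=(-0.108, 0.070, 0.038), k4=(-0.109, 0.071, 0.038); state += dt/6·(k1+2k2+2k3+k4)
t=0.020: state=(0.954, 0.045, 0.001)
t=0.040: state=(0.952, 0.047, 0.002)
t=0.060: state=(0.949, 0.048, 0.002)
continuing one RK4 step at a time; state shown every 25 steps (Δt=0.5):
t=0.500: state=(0.880, 0.093, 0.028)
t=1.000: state=(0.747, 0.171, 0.082)
t=1.500: state=(0.568, 0.259, 0.173)
t=2.000: state=(0.394, 0.312, 0.294)
t=2.500: state=(0.265, 0.309, 0.426)
t=3.000: state=(0.184, 0.268, 0.548)
t=3.500: state=(0.135, 0.215, 0.650)
t=4.000: state=(0.106, 0.165, 0.729)
t=4.500: state=(0.089, 0.122, 0.789)
t=5.000: state=(0.078, 0.089, 0.833)
t=5.500: state=(0.071, 0.064, 0.865)
t=6.000: state=(0.066, 0.046, 0.888)
t=6.500: state=(0.063, 0.033, 0.904)
t=7.000: state=(0.061, 0.023, 0.916)
t=7.500: state=(0.059, 0.017, 0.924)
t=8.000: state=(0.058, 0.012, 0.930)
t=8.500: state=(0.057, 0.008, 0.934)
t=9.000: state=(0.057, 0.006, 0.937)
t=9.500: state=(0.057, 0.004, 0.939)
t=10.000: state=(0.056, 0.003, 0.941)
t=10.500: state=(0.056, 0.002, 0.942)
t=11.000: state=(0.056, 0.001, 0.943)
t=11.080: state=(0.056, 0.001, 0.943)
largest grid value and its neighbours: I(2.200)=0.31669, I(2.220)=0.31671, I(2.240)=0.31665
parabola through these three points peaks at t≈2.215 with I≈0.31672

max I = 0.317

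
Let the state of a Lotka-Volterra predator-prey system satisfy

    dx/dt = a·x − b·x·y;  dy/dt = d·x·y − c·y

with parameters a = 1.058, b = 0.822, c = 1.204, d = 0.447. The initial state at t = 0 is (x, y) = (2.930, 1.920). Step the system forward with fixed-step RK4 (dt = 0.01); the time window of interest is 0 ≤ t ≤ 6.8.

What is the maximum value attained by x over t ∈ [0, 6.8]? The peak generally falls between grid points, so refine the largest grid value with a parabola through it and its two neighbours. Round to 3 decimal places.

max x = 3.956

t=0.000: state=(2.930, 1.920)
step 1 (dt=0.01): k1=(-1.524, 0.203), k2=(-1.523, 0.197), k3=(-1.523, 0.197), k4=(-1.521, 0.190); state += dt/6·(k1+2k2+2k3+k4)
t=0.010: state=(2.915, 1.922)
t=0.020: state=(2.900, 1.924)
t=0.030: state=(2.884, 1.926)
continuing one RK4 step at a time; state shown every 25 steps (Δt=0.25):
t=0.250: state=(2.566, 1.931)
t=0.500: state=(2.260, 1.870)
t=0.750: state=(2.027, 1.757)
t=1.000: state=(1.866, 1.616)
t=1.250: state=(1.772, 1.464)
t=1.500: state=(1.735, 1.318)
t=1.750: state=(1.748, 1.184)
t=2.000: state=(1.807, 1.069)
t=2.250: state=(1.910, 0.973)
t=2.500: state=(2.054, 0.898)
t=2.750: state=(2.238, 0.845)
t=3.000: state=(2.460, 0.812)
t=3.250: state=(2.715, 0.803)
t=3.500: state=(2.997, 0.817)
t=3.750: state=(3.288, 0.859)
t=4.000: state=(3.565, 0.933)
t=4.250: state=(3.794, 1.042)
t=4.500: state=(3.933, 1.189)
t=4.750: state=(3.942, 1.368)
t=5.000: state=(3.800, 1.563)
t=5.250: state=(3.523, 1.743)
t=5.500: state=(3.161, 1.875)
t=5.750: state=(2.781, 1.934)
t=6.000: state=(2.437, 1.915)
t=6.250: state=(2.158, 1.830)
t=6.500: state=(1.955, 1.704)
t=6.750: state=(1.821, 1.556)
t=6.800: state=(1.803, 1.526)
largest grid value and its neighbours: x(4.630)=3.95563, x(4.640)=3.95579, x(4.650)=3.95571
parabola through these three points peaks at t≈4.642 with x≈3.95579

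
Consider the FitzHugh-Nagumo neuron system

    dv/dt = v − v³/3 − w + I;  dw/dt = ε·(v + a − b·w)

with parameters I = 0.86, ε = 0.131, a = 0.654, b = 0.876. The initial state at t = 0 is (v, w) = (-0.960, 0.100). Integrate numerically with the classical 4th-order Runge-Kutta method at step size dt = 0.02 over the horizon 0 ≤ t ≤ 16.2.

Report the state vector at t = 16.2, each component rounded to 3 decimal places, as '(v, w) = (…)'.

(v, w) = (0.597, 1.668)

t=0.000: state=(-0.960, 0.100)
step 1 (dt=0.02): k1=(0.095, -0.052), k2=(0.096, -0.051), k3=(0.096, -0.051), k4=(0.096, -0.051); state += dt/6·(k1+2k2+2k3+k4)
t=0.020: state=(-0.958, 0.099)
t=0.040: state=(-0.956, 0.098)
t=0.060: state=(-0.954, 0.097)
continuing one RK4 step at a time; state shown every 50 steps (Δt=1):
t=1.000: state=(-0.834, 0.059)
t=2.000: state=(-0.623, 0.042)
t=3.000: state=(-0.224, 0.064)
t=4.000: state=(0.689, 0.160)
t=5.000: state=(1.736, 0.384)
t=6.000: state=(1.851, 0.651)
t=7.000: state=(1.767, 0.885)
t=8.000: state=(1.667, 1.083)
t=9.000: state=(1.566, 1.246)
t=10.000: state=(1.465, 1.380)
t=11.000: state=(1.361, 1.486)
t=12.000: state=(1.254, 1.567)
t=13.000: state=(1.139, 1.626)
t=14.000: state=(1.011, 1.664)
t=15.000: state=(0.858, 1.680)
t=16.000: state=(0.650, 1.673)
t=16.200: state=(0.597, 1.668)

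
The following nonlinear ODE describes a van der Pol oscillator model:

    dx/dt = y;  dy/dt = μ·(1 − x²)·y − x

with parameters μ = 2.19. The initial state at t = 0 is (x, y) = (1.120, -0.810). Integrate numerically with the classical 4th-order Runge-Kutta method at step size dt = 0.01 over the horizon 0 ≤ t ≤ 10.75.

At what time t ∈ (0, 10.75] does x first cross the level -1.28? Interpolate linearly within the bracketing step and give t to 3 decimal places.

t=0.000: state=(1.120, -0.810)
step 1 (dt=0.01): k1=(-0.810, -0.669), k2=(-0.813, -0.679), k3=(-0.813, -0.679), k4=(-0.817, -0.689); state += dt/6·(k1+2k2+2k3+k4)
t=0.010: state=(1.112, -0.817)
t=0.020: state=(1.104, -0.824)
t=0.030: state=(1.095, -0.831)
continuing one RK4 step at a time; state shown every 50 steps (Δt=0.5):
t=0.500: state=(0.571, -1.560)
t=1.000: state=(-0.782, -4.041)
t=1.120: state=(-1.266, -3.847)
next step: t=1.130: state=(-1.304, -3.779) — x has crossed -1.28
linear interpolation between t=1.120 (-1.26584) and t=1.130 (-1.30397) → t≈1.124

t = 1.124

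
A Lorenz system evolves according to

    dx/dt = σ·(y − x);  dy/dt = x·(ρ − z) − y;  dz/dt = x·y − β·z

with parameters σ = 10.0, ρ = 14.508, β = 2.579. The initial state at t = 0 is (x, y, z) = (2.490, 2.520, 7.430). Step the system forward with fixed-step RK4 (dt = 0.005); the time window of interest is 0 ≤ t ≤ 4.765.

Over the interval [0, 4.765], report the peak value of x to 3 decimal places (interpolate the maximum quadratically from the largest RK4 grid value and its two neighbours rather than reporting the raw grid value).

t=0.000: state=(2.490, 2.520, 7.430)
step 1 (dt=0.005): k1=(0.300, 15.104, -12.887), k2=(0.670, 15.152, -12.708), k3=(0.662, 15.157, -12.707), k4=(1.025, 15.210, -12.526); state += dt/6·(k1+2k2+2k3+k4)
t=0.005: state=(2.493, 2.596, 7.366)
t=0.010: state=(2.500, 2.672, 7.305)
t=0.015: state=(2.510, 2.749, 7.245)
continuing one RK4 step at a time; state shown every 40 steps (Δt=0.2):
t=0.200: state=(4.700, 6.727, 6.963)
t=0.400: state=(9.141, 10.324, 15.023)
t=0.600: state=(6.156, 3.313, 17.765)
t=0.800: state=(2.743, 2.232, 12.038)
t=1.000: state=(3.238, 4.135, 8.547)
t=1.200: state=(6.248, 8.228, 9.833)
t=1.400: state=(8.504, 7.852, 16.958)
t=1.600: state=(4.943, 3.212, 15.518)
t=1.800: state=(3.410, 3.505, 11.110)
t=2.000: state=(4.853, 6.130, 9.665)
t=2.200: state=(7.622, 8.563, 13.646)
t=2.400: state=(6.743, 5.216, 16.537)
t=2.600: state=(4.270, 3.686, 13.210)
t=2.800: state=(4.467, 5.154, 10.705)
t=3.000: state=(6.512, 7.615, 12.087)
t=3.200: state=(7.268, 6.668, 15.703)
t=3.400: state=(5.248, 4.340, 14.481)
t=3.600: state=(4.568, 4.791, 11.862)
t=3.800: state=(5.814, 6.691, 11.756)
t=4.000: state=(7.053, 7.117, 14.493)
t=4.200: state=(5.973, 5.136, 14.934)
t=4.400: state=(4.896, 4.779, 12.830)
t=4.600: state=(5.465, 6.061, 11.961)
t=4.765: state=(6.487, 6.980, 13.206)
largest grid value and its neighbours: x(0.435)=9.37648, x(0.440)=9.37883, x(0.445)=9.37299
parabola through these three points peaks at t≈0.439 with x≈9.37902

max x = 9.379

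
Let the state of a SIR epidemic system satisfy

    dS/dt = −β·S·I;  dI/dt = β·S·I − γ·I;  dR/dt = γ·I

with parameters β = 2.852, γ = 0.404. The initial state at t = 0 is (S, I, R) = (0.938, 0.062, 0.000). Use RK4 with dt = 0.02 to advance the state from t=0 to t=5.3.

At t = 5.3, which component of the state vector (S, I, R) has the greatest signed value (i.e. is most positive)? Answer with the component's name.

t=0.000: state=(0.938, 0.062, 0.000)
step 1 (dt=0.02): k1=(-0.166, 0.141, 0.025), k2=(-0.169, 0.144, 0.026), k3=(-0.169, 0.144, 0.026), k4=(-0.173, 0.147, 0.026); state += dt/6·(k1+2k2+2k3+k4)
t=0.020: state=(0.935, 0.065, 0.001)
t=0.040: state=(0.931, 0.068, 0.001)
t=0.060: state=(0.927, 0.071, 0.002)
continuing one RK4 step at a time; state shown every 10 steps (Δt=0.2):
t=0.200: state=(0.897, 0.097, 0.006)
t=0.400: state=(0.838, 0.146, 0.016)
t=0.600: state=(0.757, 0.213, 0.030)
t=0.800: state=(0.655, 0.294, 0.051)
t=1.000: state=(0.541, 0.381, 0.078)
t=1.200: state=(0.425, 0.463, 0.112)
t=1.400: state=(0.320, 0.528, 0.152)
t=1.600: state=(0.234, 0.569, 0.197)
t=1.800: state=(0.168, 0.588, 0.244)
t=2.000: state=(0.120, 0.589, 0.292)
t=2.200: state=(0.086, 0.575, 0.339)
t=2.400: state=(0.062, 0.553, 0.384)
t=2.600: state=(0.046, 0.526, 0.428)
t=2.800: state=(0.034, 0.497, 0.469)
t=3.000: state=(0.026, 0.466, 0.508)
t=3.200: state=(0.020, 0.435, 0.545)
t=3.400: state=(0.016, 0.406, 0.579)
t=3.600: state=(0.013, 0.377, 0.610)
t=3.800: state=(0.010, 0.350, 0.640)
t=4.000: state=(0.008, 0.325, 0.667)
t=4.200: state=(0.007, 0.301, 0.692)
t=4.400: state=(0.006, 0.279, 0.715)
t=4.600: state=(0.005, 0.258, 0.737)
t=4.800: state=(0.004, 0.238, 0.757)
t=5.000: state=(0.004, 0.220, 0.776)
t=5.200: state=(0.003, 0.204, 0.793)
t=5.300: state=(0.003, 0.196, 0.801)
compare at T: S=0.003, I=0.196, R=0.801

largest component: R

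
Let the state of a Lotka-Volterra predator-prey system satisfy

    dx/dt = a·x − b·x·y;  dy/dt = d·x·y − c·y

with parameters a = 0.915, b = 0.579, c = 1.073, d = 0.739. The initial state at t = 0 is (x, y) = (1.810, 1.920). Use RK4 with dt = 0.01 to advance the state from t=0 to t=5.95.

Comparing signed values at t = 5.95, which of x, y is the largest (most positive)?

t=0.000: state=(1.810, 1.920)
step 1 (dt=0.01): k1=(-0.356, 0.508), k2=(-0.358, 0.506), k3=(-0.358, 0.506), k4=(-0.361, 0.504); state += dt/6·(k1+2k2+2k3+k4)
t=0.010: state=(1.806, 1.925)
t=0.020: state=(1.803, 1.930)
t=0.030: state=(1.799, 1.935)
continuing one RK4 step at a time; state shown every 20 steps (Δt=0.2):
t=0.200: state=(1.731, 2.013)
t=0.400: state=(1.639, 2.084)
t=0.600: state=(1.542, 2.127)
t=0.800: state=(1.446, 2.140)
t=1.000: state=(1.356, 2.123)
t=1.200: state=(1.276, 2.081)
t=1.400: state=(1.209, 2.017)
t=1.600: state=(1.154, 1.938)
t=1.800: state=(1.113, 1.848)
t=2.000: state=(1.085, 1.754)
t=2.200: state=(1.069, 1.659)
t=2.400: state=(1.065, 1.567)
t=2.600: state=(1.072, 1.481)
t=2.800: state=(1.090, 1.402)
t=3.000: state=(1.117, 1.331)
t=3.200: state=(1.154, 1.270)
t=3.400: state=(1.200, 1.219)
t=3.600: state=(1.254, 1.179)
t=3.800: state=(1.316, 1.150)
t=4.000: state=(1.385, 1.133)
t=4.200: state=(1.459, 1.128)
t=4.400: state=(1.537, 1.136)
t=4.600: state=(1.616, 1.157)
t=4.800: state=(1.694, 1.192)
t=5.000: state=(1.767, 1.242)
t=5.200: state=(1.831, 1.308)
t=5.400: state=(1.881, 1.389)
t=5.600: state=(1.913, 1.484)
t=5.800: state=(1.923, 1.590)
t=5.950: state=(1.914, 1.675)
compare at T: x=1.914, y=1.675

largest component: x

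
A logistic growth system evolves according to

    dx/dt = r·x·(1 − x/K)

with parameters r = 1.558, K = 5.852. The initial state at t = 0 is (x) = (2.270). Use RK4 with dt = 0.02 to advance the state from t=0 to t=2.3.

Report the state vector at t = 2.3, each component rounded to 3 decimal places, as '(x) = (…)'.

(x) = (5.606)

t=0.000: state=(2.270)
step 1 (dt=0.02): k1=(2.165), k2=(2.172), k3=(2.172), k4=(2.179); state += dt/6·(k1+2k2+2k3+k4)
t=0.020: state=(2.313)
t=0.040: state=(2.357)
t=0.060: state=(2.401)
continuing one RK4 step at a time; state shown every 5 steps (Δt=0.1):
t=0.100: state=(2.490)
t=0.200: state=(2.715)
t=0.300: state=(2.942)
t=0.400: state=(3.170)
t=0.500: state=(3.394)
t=0.600: state=(3.613)
t=0.700: state=(3.824)
t=0.800: state=(4.026)
t=0.900: state=(4.215)
t=1.000: state=(4.393)
t=1.100: state=(4.557)
t=1.200: state=(4.707)
t=1.300: state=(4.844)
t=1.400: state=(4.967)
t=1.500: state=(5.078)
t=1.600: state=(5.177)
t=1.700: state=(5.264)
t=1.800: state=(5.342)
t=1.900: state=(5.410)
t=2.000: state=(5.469)
t=2.100: state=(5.521)
t=2.200: state=(5.567)
t=2.300: state=(5.606)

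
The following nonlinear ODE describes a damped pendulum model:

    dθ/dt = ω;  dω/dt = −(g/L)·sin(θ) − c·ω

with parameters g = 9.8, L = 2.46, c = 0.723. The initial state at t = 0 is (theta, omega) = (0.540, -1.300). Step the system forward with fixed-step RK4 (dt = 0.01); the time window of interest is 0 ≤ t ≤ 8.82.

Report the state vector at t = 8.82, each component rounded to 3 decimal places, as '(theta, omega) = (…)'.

t=0.000: state=(0.540, -1.300)
step 1 (dt=0.01): k1=(-1.300, -1.108), k2=(-1.306, -1.082), k3=(-1.305, -1.082), k4=(-1.311, -1.056); state += dt/6·(k1+2k2+2k3+k4)
t=0.010: state=(0.527, -1.311)
t=0.020: state=(0.514, -1.321)
t=0.030: state=(0.501, -1.331)
continuing one RK4 step at a time; state shown every 50 steps (Δt=0.5):
t=0.500: state=(-0.137, -1.193)
t=1.000: state=(-0.505, -0.225)
t=1.500: state=(-0.387, 0.611)
t=2.000: state=(-0.015, 0.747)
t=2.500: state=(0.256, 0.273)
t=3.000: state=(0.249, -0.263)
t=3.500: state=(0.055, -0.439)
t=4.000: state=(-0.123, -0.225)
t=4.500: state=(-0.152, 0.096)
t=5.000: state=(-0.056, 0.246)
t=5.500: state=(0.054, 0.162)
t=6.000: state=(0.089, -0.021)
t=6.500: state=(0.045, -0.133)
t=7.000: state=(-0.020, -0.108)
t=7.500: state=(-0.050, -0.008)
t=8.000: state=(-0.033, 0.068)
t=8.500: state=(0.005, 0.069)
t=8.820: state=(0.022, 0.038)

(theta, omega) = (0.022, 0.038)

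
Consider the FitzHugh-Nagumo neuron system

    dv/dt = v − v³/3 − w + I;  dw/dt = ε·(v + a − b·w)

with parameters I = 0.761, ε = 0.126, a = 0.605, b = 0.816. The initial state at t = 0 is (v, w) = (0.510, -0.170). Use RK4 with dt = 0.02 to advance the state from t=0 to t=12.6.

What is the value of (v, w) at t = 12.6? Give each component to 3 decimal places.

(v, w) = (0.403, 1.603)

t=0.000: state=(0.510, -0.170)
step 1 (dt=0.02): k1=(1.397, 0.158), k2=(1.405, 0.160), k3=(1.405, 0.160), k4=(1.414, 0.161); state += dt/6·(k1+2k2+2k3+k4)
t=0.020: state=(0.538, -0.167)
t=0.040: state=(0.567, -0.164)
t=0.060: state=(0.595, -0.160)
continuing one RK4 step at a time; state shown every 25 steps (Δt=0.5):
t=0.500: state=(1.258, -0.070)
t=1.000: state=(1.776, 0.066)
t=1.500: state=(1.926, 0.215)
t=2.000: state=(1.926, 0.360)
t=2.500: state=(1.888, 0.496)
t=3.000: state=(1.840, 0.623)
t=3.500: state=(1.790, 0.740)
t=4.000: state=(1.739, 0.849)
t=4.500: state=(1.688, 0.949)
t=5.000: state=(1.636, 1.040)
t=5.500: state=(1.584, 1.124)
t=6.000: state=(1.532, 1.201)
t=6.500: state=(1.478, 1.270)
t=7.000: state=(1.424, 1.333)
t=7.500: state=(1.368, 1.389)
t=8.000: state=(1.310, 1.439)
t=8.500: state=(1.251, 1.482)
t=9.000: state=(1.188, 1.520)
t=9.500: state=(1.120, 1.552)
t=10.000: state=(1.048, 1.578)
t=10.500: state=(0.967, 1.598)
t=11.000: state=(0.875, 1.612)
t=11.500: state=(0.766, 1.618)
t=12.000: state=(0.629, 1.617)
t=12.500: state=(0.447, 1.607)
t=12.600: state=(0.403, 1.603)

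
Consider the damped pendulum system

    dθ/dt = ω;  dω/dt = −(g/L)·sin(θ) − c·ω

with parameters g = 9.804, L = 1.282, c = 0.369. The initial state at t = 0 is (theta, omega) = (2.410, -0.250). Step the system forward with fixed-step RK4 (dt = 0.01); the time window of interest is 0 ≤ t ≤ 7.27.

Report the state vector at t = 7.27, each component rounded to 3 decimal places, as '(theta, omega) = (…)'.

(theta, omega) = (0.256, 1.246)

t=0.000: state=(2.410, -0.250)
step 1 (dt=0.01): k1=(-0.250, -5.017), k2=(-0.275, -5.015), k3=(-0.275, -5.015), k4=(-0.300, -5.014); state += dt/6·(k1+2k2+2k3+k4)
t=0.010: state=(2.407, -0.300)
t=0.020: state=(2.404, -0.350)
t=0.030: state=(2.400, -0.400)
continuing one RK4 step at a time; state shown every 25 steps (Δt=0.25):
t=0.250: state=(2.188, -1.557)
t=0.500: state=(1.609, -3.108)
t=0.750: state=(0.648, -4.437)
t=1.000: state=(-0.471, -4.174)
t=1.250: state=(-1.307, -2.380)
t=1.500: state=(-1.646, -0.355)
t=1.750: state=(-1.500, 1.499)
t=2.000: state=(-0.918, 3.068)
t=2.250: state=(-0.050, 3.629)
t=2.500: state=(0.762, 2.644)
t=2.750: state=(1.207, 0.863)
t=3.000: state=(1.193, -0.939)
t=3.250: state=(0.766, -2.387)
t=3.500: state=(0.076, -2.918)
t=3.750: state=(-0.584, -2.174)
t=4.000: state=(-0.948, -0.680)
t=4.250: state=(-0.919, 0.882)
t=4.500: state=(-0.540, 2.043)
t=4.750: state=(0.028, 2.322)
t=5.000: state=(0.534, 1.582)
t=5.250: state=(0.773, 0.294)
t=5.500: state=(0.682, -0.982)
t=5.750: state=(0.321, -1.792)
t=6.000: state=(-0.144, -1.787)
t=6.250: state=(-0.507, -1.016)
t=6.500: state=(-0.625, 0.089)
t=6.750: state=(-0.474, 1.063)
t=7.000: state=(-0.136, 1.527)
t=7.250: state=(0.231, 1.292)
t=7.270: state=(0.256, 1.246)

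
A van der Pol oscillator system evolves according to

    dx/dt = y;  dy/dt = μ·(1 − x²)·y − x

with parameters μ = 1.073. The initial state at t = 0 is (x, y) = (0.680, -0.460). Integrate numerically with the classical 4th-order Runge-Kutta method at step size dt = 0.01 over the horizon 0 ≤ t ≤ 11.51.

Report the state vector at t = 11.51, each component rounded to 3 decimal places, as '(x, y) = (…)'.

t=0.000: state=(0.680, -0.460)
step 1 (dt=0.01): k1=(-0.460, -0.945), k2=(-0.465, -0.947), k3=(-0.465, -0.947), k4=(-0.469, -0.949); state += dt/6·(k1+2k2+2k3+k4)
t=0.010: state=(0.675, -0.469)
t=0.020: state=(0.671, -0.479)
t=0.030: state=(0.666, -0.489)
continuing one RK4 step at a time; state shown every 50 steps (Δt=0.5):
t=0.500: state=(0.321, -1.006)
t=1.000: state=(-0.358, -1.712)
t=1.500: state=(-1.257, -1.576)
t=2.000: state=(-1.703, -0.229)
t=2.500: state=(-1.619, 0.456)
t=3.000: state=(-1.301, 0.805)
t=3.500: state=(-0.794, 1.273)
t=4.000: state=(0.053, 2.208)
t=4.500: state=(1.327, 2.400)
t=5.000: state=(1.979, 0.289)
t=5.500: state=(1.895, -0.445)
t=6.000: state=(1.608, -0.687)
t=6.500: state=(1.201, -0.964)
t=7.000: state=(0.597, -1.530)
t=7.500: state=(-0.423, -2.587)
t=8.000: state=(-1.670, -1.746)
t=8.500: state=(-2.008, 0.078)
t=9.000: state=(-1.830, 0.534)
t=9.500: state=(-1.508, 0.754)
t=10.000: state=(-1.058, 1.082)
t=10.500: state=(-0.363, 1.791)
t=11.000: state=(0.802, 2.752)
t=11.500: state=(1.867, 1.046)
t=11.510: state=(1.877, 1.000)

(x, y) = (1.877, 1.000)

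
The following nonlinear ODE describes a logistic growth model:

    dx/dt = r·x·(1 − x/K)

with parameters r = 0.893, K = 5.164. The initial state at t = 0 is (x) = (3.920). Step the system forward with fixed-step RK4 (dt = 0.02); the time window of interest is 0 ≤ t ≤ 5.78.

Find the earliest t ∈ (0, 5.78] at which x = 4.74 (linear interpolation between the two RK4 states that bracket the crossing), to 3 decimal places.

t=0.000: state=(3.920)
step 1 (dt=0.02): k1=(0.843), k2=(0.839), k3=(0.839), k4=(0.835); state += dt/6·(k1+2k2+2k3+k4)
t=0.020: state=(3.937)
t=0.040: state=(3.953)
t=0.060: state=(3.970)
continuing one RK4 step at a time; state shown every 10 steps (Δt=0.2):
t=0.200: state=(4.081)
t=0.400: state=(4.226)
t=0.600: state=(4.355)
t=0.800: state=(4.470)
t=1.000: state=(4.570)
t=1.200: state=(4.658)
t=1.400: state=(4.734)
next step: t=1.420: state=(4.741) — x has crossed 4.74
linear interpolation between t=1.400 (4.73369) and t=1.420 (4.74068) → t≈1.418

t = 1.418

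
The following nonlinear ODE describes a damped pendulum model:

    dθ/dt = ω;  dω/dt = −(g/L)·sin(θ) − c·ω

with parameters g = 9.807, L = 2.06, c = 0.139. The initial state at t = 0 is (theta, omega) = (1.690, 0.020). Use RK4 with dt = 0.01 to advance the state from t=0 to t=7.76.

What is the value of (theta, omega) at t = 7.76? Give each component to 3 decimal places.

(theta, omega) = (-0.783, -0.985)

t=0.000: state=(1.690, 0.020)
step 1 (dt=0.01): k1=(0.020, -4.730), k2=(-0.004, -4.726), k3=(-0.004, -4.726), k4=(-0.027, -4.723); state += dt/6·(k1+2k2+2k3+k4)
t=0.010: state=(1.690, -0.027)
t=0.020: state=(1.689, -0.074)
t=0.030: state=(1.688, -0.122)
continuing one RK4 step at a time; state shown every 50 steps (Δt=0.5):
t=0.500: state=(1.122, -2.242)
t=1.000: state=(-0.308, -2.970)
t=1.500: state=(-1.364, -1.018)
t=2.000: state=(-1.280, 1.321)
t=2.500: state=(-0.174, 2.772)
t=3.000: state=(1.016, 1.587)
t=3.500: state=(1.245, -0.678)
t=4.000: state=(0.422, -2.384)
t=4.500: state=(-0.737, -1.815)
t=5.000: state=(-1.141, 0.263)
t=5.500: state=(-0.525, 2.023)
t=6.000: state=(0.544, 1.835)
t=6.500: state=(1.024, -0.021)
t=7.000: state=(0.547, -1.738)
t=7.500: state=(-0.420, -1.749)
t=7.760: state=(-0.783, -0.985)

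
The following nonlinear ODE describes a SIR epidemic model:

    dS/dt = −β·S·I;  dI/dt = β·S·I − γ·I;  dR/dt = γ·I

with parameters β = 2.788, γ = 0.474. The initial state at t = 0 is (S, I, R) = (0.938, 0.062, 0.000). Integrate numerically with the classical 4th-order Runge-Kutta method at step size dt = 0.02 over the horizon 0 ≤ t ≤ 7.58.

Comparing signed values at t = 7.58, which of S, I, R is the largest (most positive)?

largest component: R

t=0.000: state=(0.938, 0.062, 0.000)
step 1 (dt=0.02): k1=(-0.162, 0.133, 0.029), k2=(-0.165, 0.135, 0.030), k3=(-0.165, 0.135, 0.030), k4=(-0.169, 0.138, 0.031); state += dt/6·(k1+2k2+2k3+k4)
t=0.020: state=(0.935, 0.065, 0.001)
t=0.040: state=(0.931, 0.068, 0.001)
t=0.060: state=(0.928, 0.070, 0.002)
continuing one RK4 step at a time; state shown every 25 steps (Δt=0.5):
t=0.500: state=(0.807, 0.167, 0.026)
t=1.000: state=(0.567, 0.347, 0.086)
t=1.500: state=(0.310, 0.502, 0.188)
t=2.000: state=(0.148, 0.538, 0.314)
t=2.500: state=(0.072, 0.491, 0.437)
t=3.000: state=(0.038, 0.417, 0.544)
t=3.500: state=(0.022, 0.343, 0.634)
t=4.000: state=(0.015, 0.278, 0.708)
t=4.500: state=(0.010, 0.223, 0.767)
t=5.000: state=(0.008, 0.178, 0.814)
t=5.500: state=(0.006, 0.142, 0.852)
t=6.000: state=(0.005, 0.113, 0.882)
t=6.500: state=(0.005, 0.090, 0.906)
t=7.000: state=(0.004, 0.071, 0.925)
t=7.500: state=(0.004, 0.056, 0.940)
t=7.580: state=(0.004, 0.054, 0.942)
compare at T: S=0.004, I=0.054, R=0.942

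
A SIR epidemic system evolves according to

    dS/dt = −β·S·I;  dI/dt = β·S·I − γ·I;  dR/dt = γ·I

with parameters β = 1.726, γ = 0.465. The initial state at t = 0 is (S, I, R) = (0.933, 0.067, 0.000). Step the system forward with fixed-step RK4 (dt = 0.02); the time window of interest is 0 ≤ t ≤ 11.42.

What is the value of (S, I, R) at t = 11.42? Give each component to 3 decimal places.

(S, I, R) = (0.027, 0.020, 0.953)

t=0.000: state=(0.933, 0.067, 0.000)
step 1 (dt=0.02): k1=(-0.108, 0.077, 0.031), k2=(-0.109, 0.077, 0.032), k3=(-0.109, 0.077, 0.032), k4=(-0.110, 0.078, 0.032); state += dt/6·(k1+2k2+2k3+k4)
t=0.020: state=(0.931, 0.069, 0.001)
t=0.040: state=(0.929, 0.070, 0.001)
t=0.060: state=(0.926, 0.072, 0.002)
continuing one RK4 step at a time; state shown every 25 steps (Δt=0.5):
t=0.500: state=(0.864, 0.116, 0.021)
t=1.000: state=(0.760, 0.185, 0.055)
t=1.500: state=(0.625, 0.267, 0.108)
t=2.000: state=(0.480, 0.341, 0.179)
t=2.500: state=(0.350, 0.386, 0.264)
t=3.000: state=(0.249, 0.395, 0.355)
t=3.500: state=(0.178, 0.376, 0.446)
t=4.000: state=(0.131, 0.340, 0.529)
t=4.500: state=(0.099, 0.297, 0.603)
t=5.000: state=(0.078, 0.254, 0.667)
t=5.500: state=(0.064, 0.214, 0.722)
t=6.000: state=(0.054, 0.179, 0.767)
t=6.500: state=(0.047, 0.148, 0.805)
t=7.000: state=(0.042, 0.122, 0.836)
t=7.500: state=(0.038, 0.100, 0.862)
t=8.000: state=(0.035, 0.082, 0.883)
t=8.500: state=(0.033, 0.067, 0.900)
t=9.000: state=(0.031, 0.054, 0.914)
t=9.500: state=(0.030, 0.044, 0.926)
t=10.000: state=(0.029, 0.036, 0.935)
t=10.500: state=(0.028, 0.029, 0.943)
t=11.000: state=(0.028, 0.024, 0.949)
t=11.420: state=(0.027, 0.020, 0.953)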